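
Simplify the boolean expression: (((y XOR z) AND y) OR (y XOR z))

By absorption (E OR (E AND v) = E):
= (y XOR z)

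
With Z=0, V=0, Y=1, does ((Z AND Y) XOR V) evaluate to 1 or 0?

Substituting: ((0 AND 1) XOR 0)
= 0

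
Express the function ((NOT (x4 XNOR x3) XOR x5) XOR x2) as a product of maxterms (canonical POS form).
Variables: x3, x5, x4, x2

ΠM(0, 3, 5, 6, 9, 10, 12, 15) = (x3 OR x5 OR x4 OR x2) AND (x3 OR x5 OR NOT x4 OR NOT x2) AND (x3 OR NOT x5 OR x4 OR NOT x2) AND (x3 OR NOT x5 OR NOT x4 OR x2) AND (NOT x3 OR x5 OR x4 OR NOT x2) AND (NOT x3 OR x5 OR NOT x4 OR x2) AND (NOT x3 OR NOT x5 OR x4 OR x2) AND (NOT x3 OR NOT x5 OR NOT x4 OR NOT x2)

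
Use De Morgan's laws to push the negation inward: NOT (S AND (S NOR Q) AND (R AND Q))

NOT S OR NOT (S NOR Q) OR NOT (R AND Q)
De Morgan's: NOT(AND of terms) = OR of negations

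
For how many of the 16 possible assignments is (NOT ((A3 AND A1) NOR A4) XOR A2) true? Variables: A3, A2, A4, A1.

Satisfying assignments: (0,0,1,0), (0,0,1,1), (0,1,0,0), (0,1,0,1), (1,0,0,1), (1,0,1,0), (1,0,1,1), (1,1,0,0)
Count: 8 out of 16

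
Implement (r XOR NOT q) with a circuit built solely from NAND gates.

((r NAND (r NAND (q NAND q))) NAND ((q NAND q) NAND (r NAND (q NAND q))))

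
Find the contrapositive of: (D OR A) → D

Contrapositive: NOT D → NOT (D OR A)
Note: A statement and its contrapositive are logically equivalent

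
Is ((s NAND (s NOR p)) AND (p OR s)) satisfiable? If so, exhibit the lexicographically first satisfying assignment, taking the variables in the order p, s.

p=0, s=1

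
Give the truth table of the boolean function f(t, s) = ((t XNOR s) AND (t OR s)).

t | s | Output
--------------
0 | 0 | 0
0 | 1 | 0
1 | 0 | 0
1 | 1 | 1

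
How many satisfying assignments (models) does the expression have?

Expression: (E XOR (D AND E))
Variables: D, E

Satisfying assignments: (0,1)
Count: 1 out of 4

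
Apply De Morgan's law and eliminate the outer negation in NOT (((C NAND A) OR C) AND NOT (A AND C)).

NOT ((C NAND A) OR C) OR (A AND C)
De Morgan's: NOT(AND of terms) = OR of negations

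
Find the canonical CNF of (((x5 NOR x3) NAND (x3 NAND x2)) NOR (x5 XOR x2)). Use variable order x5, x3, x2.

(x5 OR x3 OR NOT x2) AND (x5 OR NOT x3 OR x2) AND (x5 OR NOT x3 OR NOT x2) AND (NOT x5 OR x3 OR x2) AND (NOT x5 OR x3 OR NOT x2) AND (NOT x5 OR NOT x3 OR x2) AND (NOT x5 OR NOT x3 OR NOT x2)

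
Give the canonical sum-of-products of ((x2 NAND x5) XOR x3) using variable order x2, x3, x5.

Σm(0, 1, 4, 7) = (NOT x2 AND NOT x3 AND NOT x5) OR (NOT x2 AND NOT x3 AND x5) OR (x2 AND NOT x3 AND NOT x5) OR (x2 AND x3 AND x5)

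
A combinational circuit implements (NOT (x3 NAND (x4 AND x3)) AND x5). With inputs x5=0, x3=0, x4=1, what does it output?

Substituting: (NOT (0 NAND (1 AND 0)) AND 0)
= 0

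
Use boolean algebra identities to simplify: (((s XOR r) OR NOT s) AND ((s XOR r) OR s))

By distribution ((E OR v) AND (E OR NOT v) = E):
= (s XOR r)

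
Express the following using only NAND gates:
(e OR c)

((e NAND e) NAND (c NAND c))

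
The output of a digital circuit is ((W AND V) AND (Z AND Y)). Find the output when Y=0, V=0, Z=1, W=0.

Substituting: ((0 AND 0) AND (1 AND 0))
= 0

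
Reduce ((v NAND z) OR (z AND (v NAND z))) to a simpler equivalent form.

By absorption (E OR (E AND v) = E):
= (v NAND z)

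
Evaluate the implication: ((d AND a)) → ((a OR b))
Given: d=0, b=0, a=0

Antecedent ((d AND a)) = 0; consequent ((a OR b)) = 0.
0 → 0 = 1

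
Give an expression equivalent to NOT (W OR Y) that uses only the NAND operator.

(((W NAND W) NAND (Y NAND Y)) NAND ((W NAND W) NAND (Y NAND Y)))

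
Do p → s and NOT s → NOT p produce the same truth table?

Yes, Contrapositive is always equivalent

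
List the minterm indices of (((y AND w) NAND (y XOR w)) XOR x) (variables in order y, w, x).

Σm(0, 2, 4, 6) = (NOT y AND NOT w AND NOT x) OR (NOT y AND w AND NOT x) OR (y AND NOT w AND NOT x) OR (y AND w AND NOT x)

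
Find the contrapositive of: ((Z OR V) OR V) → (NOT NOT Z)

Contrapositive: NOT Z → NOT ((Z OR V) OR V)
Note: A statement and its contrapositive are logically equivalent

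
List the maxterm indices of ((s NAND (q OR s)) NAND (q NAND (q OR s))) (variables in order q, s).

ΠM(0) = (q OR s)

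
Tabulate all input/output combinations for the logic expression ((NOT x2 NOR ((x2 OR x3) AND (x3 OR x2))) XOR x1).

x3 | x2 | x1 | Output
---------------------
0 | 0 | 0 | 0
0 | 0 | 1 | 1
0 | 1 | 0 | 0
0 | 1 | 1 | 1
1 | 0 | 0 | 0
1 | 0 | 1 | 1
1 | 1 | 0 | 0
1 | 1 | 1 | 1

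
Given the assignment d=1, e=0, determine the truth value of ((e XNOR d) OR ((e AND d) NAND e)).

Substituting: ((0 XNOR 1) OR ((0 AND 1) NAND 0))
= 1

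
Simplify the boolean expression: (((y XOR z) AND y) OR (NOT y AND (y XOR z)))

By distribution ((E AND v) OR (E AND NOT v) = E):
= (y XOR z)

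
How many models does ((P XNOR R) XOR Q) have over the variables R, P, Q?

Satisfying assignments: (0,0,0), (0,1,1), (1,0,1), (1,1,0)
Count: 4 out of 8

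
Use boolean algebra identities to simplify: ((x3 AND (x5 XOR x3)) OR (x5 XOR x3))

By absorption (E OR (E AND v) = E):
= (x5 XOR x3)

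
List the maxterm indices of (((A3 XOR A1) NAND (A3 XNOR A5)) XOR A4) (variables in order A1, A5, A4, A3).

ΠM(2, 3, 5, 6, 8, 11, 14, 15) = (A1 OR A5 OR NOT A4 OR A3) AND (A1 OR A5 OR NOT A4 OR NOT A3) AND (A1 OR NOT A5 OR A4 OR NOT A3) AND (A1 OR NOT A5 OR NOT A4 OR A3) AND (NOT A1 OR A5 OR A4 OR A3) AND (NOT A1 OR A5 OR NOT A4 OR NOT A3) AND (NOT A1 OR NOT A5 OR NOT A4 OR A3) AND (NOT A1 OR NOT A5 OR NOT A4 OR NOT A3)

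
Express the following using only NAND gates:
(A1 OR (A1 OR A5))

((A1 NAND A1) NAND (((A1 NAND A1) NAND (A5 NAND A5)) NAND ((A1 NAND A1) NAND (A5 NAND A5))))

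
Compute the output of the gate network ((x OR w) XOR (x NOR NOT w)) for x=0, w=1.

Substituting: ((0 OR 1) XOR (0 NOR NOT 1))
= 0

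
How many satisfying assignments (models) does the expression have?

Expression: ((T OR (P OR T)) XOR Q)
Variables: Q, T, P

Satisfying assignments: (0,0,1), (0,1,0), (0,1,1), (1,0,0)
Count: 4 out of 8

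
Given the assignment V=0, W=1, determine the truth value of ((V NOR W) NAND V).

Substituting: ((0 NOR 1) NAND 0)
= 1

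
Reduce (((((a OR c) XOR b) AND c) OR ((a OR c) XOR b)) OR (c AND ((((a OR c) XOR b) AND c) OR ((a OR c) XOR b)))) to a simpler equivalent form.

By absorption (E OR (E AND v) = E) then absorption (E OR (E AND v) = E):
= ((a OR c) XOR b)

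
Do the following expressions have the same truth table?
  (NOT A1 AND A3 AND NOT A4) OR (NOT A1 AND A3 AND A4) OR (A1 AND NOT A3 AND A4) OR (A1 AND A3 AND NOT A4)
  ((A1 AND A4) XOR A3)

Yes, they are equivalent — the two output columns agree on all 8 assignments:
A1 | A3 | A4 | Expression 1 | Expression 2
------------------------------------------
0 | 0 | 0 | 0 | 0
0 | 0 | 1 | 0 | 0
0 | 1 | 0 | 1 | 1
0 | 1 | 1 | 1 | 1
1 | 0 | 0 | 0 | 0
1 | 0 | 1 | 1 | 1
1 | 1 | 0 | 1 | 1
1 | 1 | 1 | 0 | 0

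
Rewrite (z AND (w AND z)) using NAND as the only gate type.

((z NAND ((w NAND z) NAND (w NAND z))) NAND (z NAND ((w NAND z) NAND (w NAND z))))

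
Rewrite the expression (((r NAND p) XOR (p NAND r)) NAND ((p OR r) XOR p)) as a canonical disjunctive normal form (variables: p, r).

(NOT p AND NOT r) OR (NOT p AND r) OR (p AND NOT r) OR (p AND r)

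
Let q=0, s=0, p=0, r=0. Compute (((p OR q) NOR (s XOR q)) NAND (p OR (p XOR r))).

Substituting: (((0 OR 0) NOR (0 XOR 0)) NAND (0 OR (0 XOR 0)))
= 1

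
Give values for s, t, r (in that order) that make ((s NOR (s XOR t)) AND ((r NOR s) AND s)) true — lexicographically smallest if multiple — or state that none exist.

UNSATISFIABLE - no assignment makes this expression true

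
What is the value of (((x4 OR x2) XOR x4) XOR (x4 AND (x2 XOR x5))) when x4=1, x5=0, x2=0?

Substituting: (((1 OR 0) XOR 1) XOR (1 AND (0 XOR 0)))
= 0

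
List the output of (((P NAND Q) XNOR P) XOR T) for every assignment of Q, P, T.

Q | P | T | Output
------------------
0 | 0 | 0 | 0
0 | 0 | 1 | 1
0 | 1 | 0 | 1
0 | 1 | 1 | 0
1 | 0 | 0 | 0
1 | 0 | 1 | 1
1 | 1 | 0 | 0
1 | 1 | 1 | 1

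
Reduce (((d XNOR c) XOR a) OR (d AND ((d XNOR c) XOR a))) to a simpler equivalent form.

By absorption (E OR (E AND v) = E):
= ((d XNOR c) XOR a)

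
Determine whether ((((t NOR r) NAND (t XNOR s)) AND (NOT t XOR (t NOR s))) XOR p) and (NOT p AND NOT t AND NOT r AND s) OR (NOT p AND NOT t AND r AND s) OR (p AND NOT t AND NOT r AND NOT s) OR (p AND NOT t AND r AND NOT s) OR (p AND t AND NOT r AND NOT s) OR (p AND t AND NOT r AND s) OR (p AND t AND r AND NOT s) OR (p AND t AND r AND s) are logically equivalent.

Yes, they are equivalent — the two output columns agree on all 16 assignments:
p | t | r | s | Expression 1 | Expression 2
-------------------------------------------
0 | 0 | 0 | 0 | 0 | 0
0 | 0 | 0 | 1 | 1 | 1
0 | 0 | 1 | 0 | 0 | 0
0 | 0 | 1 | 1 | 1 | 1
0 | 1 | 0 | 0 | 0 | 0
0 | 1 | 0 | 1 | 0 | 0
0 | 1 | 1 | 0 | 0 | 0
0 | 1 | 1 | 1 | 0 | 0
1 | 0 | 0 | 0 | 1 | 1
1 | 0 | 0 | 1 | 0 | 0
1 | 0 | 1 | 0 | 1 | 1
1 | 0 | 1 | 1 | 0 | 0
1 | 1 | 0 | 0 | 1 | 1
1 | 1 | 0 | 1 | 1 | 1
1 | 1 | 1 | 0 | 1 | 1
1 | 1 | 1 | 1 | 1 | 1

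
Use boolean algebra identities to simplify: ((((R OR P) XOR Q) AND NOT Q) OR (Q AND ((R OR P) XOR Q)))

By distribution ((E AND v) OR (E AND NOT v) = E):
= ((R OR P) XOR Q)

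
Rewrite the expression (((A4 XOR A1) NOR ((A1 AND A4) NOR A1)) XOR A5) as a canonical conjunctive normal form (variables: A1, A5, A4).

(A1 OR A5 OR A4) AND (A1 OR A5 OR NOT A4) AND (NOT A1 OR A5 OR A4) AND (NOT A1 OR NOT A5 OR NOT A4)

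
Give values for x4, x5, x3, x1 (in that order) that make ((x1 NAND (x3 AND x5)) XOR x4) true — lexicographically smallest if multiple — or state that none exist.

x4=0, x5=0, x3=0, x1=0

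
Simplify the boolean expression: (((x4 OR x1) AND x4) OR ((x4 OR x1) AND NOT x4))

By distribution ((E AND v) OR (E AND NOT v) = E):
= (x4 OR x1)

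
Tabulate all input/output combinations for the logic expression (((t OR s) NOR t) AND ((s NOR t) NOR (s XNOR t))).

t | s | Output
--------------
0 | 0 | 0
0 | 1 | 0
1 | 0 | 0
1 | 1 | 0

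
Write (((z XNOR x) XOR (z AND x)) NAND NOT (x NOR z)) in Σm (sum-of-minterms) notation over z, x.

Σm(0, 1, 2, 3) = (NOT z AND NOT x) OR (NOT z AND x) OR (z AND NOT x) OR (z AND x)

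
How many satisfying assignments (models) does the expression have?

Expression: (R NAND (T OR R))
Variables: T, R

Satisfying assignments: (0,0), (1,0)
Count: 2 out of 4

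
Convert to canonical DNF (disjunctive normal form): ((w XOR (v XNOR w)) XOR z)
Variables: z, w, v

(NOT z AND NOT w AND NOT v) OR (NOT z AND w AND NOT v) OR (z AND NOT w AND v) OR (z AND w AND v)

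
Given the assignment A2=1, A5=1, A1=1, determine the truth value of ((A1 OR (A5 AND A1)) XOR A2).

Substituting: ((1 OR (1 AND 1)) XOR 1)
= 0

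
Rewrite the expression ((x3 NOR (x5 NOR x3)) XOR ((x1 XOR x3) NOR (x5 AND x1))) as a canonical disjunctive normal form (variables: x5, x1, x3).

(NOT x5 AND NOT x1 AND NOT x3) OR (NOT x5 AND x1 AND x3) OR (x5 AND x1 AND NOT x3)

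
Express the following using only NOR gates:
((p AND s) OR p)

((((p NOR p) NOR (s NOR s)) NOR p) NOR (((p NOR p) NOR (s NOR s)) NOR p))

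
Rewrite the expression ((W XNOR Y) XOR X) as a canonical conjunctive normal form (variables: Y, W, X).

(Y OR W OR NOT X) AND (Y OR NOT W OR X) AND (NOT Y OR W OR X) AND (NOT Y OR NOT W OR NOT X)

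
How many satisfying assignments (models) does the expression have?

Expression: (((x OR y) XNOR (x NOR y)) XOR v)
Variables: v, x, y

Satisfying assignments: (1,0,0), (1,0,1), (1,1,0), (1,1,1)
Count: 4 out of 8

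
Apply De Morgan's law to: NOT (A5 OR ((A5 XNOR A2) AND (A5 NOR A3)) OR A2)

NOT A5 AND NOT ((A5 XNOR A2) AND (A5 NOR A3)) AND NOT A2
De Morgan's: NOT(OR of terms) = AND of negations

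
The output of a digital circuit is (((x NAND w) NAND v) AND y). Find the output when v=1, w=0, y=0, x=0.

Substituting: (((0 NAND 0) NAND 1) AND 0)
= 0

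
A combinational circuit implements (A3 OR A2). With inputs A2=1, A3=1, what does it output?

Substituting: (1 OR 1)
= 1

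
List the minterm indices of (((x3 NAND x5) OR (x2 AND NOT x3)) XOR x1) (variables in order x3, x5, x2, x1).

Σm(0, 2, 4, 6, 8, 10, 13, 15) = (NOT x3 AND NOT x5 AND NOT x2 AND NOT x1) OR (NOT x3 AND NOT x5 AND x2 AND NOT x1) OR (NOT x3 AND x5 AND NOT x2 AND NOT x1) OR (NOT x3 AND x5 AND x2 AND NOT x1) OR (x3 AND NOT x5 AND NOT x2 AND NOT x1) OR (x3 AND NOT x5 AND x2 AND NOT x1) OR (x3 AND x5 AND NOT x2 AND x1) OR (x3 AND x5 AND x2 AND x1)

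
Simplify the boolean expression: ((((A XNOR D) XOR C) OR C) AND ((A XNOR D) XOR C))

By absorption (E AND (E OR v) = E):
= ((A XNOR D) XOR C)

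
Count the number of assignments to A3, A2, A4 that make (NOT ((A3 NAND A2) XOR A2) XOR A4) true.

Satisfying assignments: (0,0,1), (0,1,0), (1,0,1), (1,1,1)
Count: 4 out of 8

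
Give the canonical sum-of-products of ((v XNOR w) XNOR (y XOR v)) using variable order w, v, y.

Σm(1, 3, 4, 6) = (NOT w AND NOT v AND y) OR (NOT w AND v AND y) OR (w AND NOT v AND NOT y) OR (w AND v AND NOT y)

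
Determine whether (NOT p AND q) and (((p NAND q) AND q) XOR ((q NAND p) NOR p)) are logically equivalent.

Yes, they are equivalent — the two output columns agree on all 4 assignments:
p | q | Expression 1 | Expression 2
-----------------------------------
0 | 0 | 0 | 0
0 | 1 | 1 | 1
1 | 0 | 0 | 0
1 | 1 | 0 | 0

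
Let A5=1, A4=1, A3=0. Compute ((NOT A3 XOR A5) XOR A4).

Substituting: ((NOT 0 XOR 1) XOR 1)
= 1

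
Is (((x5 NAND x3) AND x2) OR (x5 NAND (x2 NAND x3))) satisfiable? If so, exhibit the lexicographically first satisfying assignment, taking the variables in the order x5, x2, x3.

x5=0, x2=0, x3=0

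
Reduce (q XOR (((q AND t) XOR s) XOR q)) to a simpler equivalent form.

By XOR self-cancellation ((E XOR v) XOR v = E):
= ((q AND t) XOR s)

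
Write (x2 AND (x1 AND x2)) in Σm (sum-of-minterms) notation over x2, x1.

Σm(3) = (x2 AND x1)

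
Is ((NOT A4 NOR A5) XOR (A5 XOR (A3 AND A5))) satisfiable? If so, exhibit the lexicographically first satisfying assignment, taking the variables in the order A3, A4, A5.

A3=0, A4=0, A5=1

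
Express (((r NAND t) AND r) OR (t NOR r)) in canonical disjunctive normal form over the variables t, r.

(NOT t AND NOT r) OR (NOT t AND r)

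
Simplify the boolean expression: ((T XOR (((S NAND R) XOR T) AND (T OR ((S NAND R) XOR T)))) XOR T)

By XOR self-cancellation ((E XOR v) XOR v = E) then absorption (E AND (E OR v) = E):
= ((S NAND R) XOR T)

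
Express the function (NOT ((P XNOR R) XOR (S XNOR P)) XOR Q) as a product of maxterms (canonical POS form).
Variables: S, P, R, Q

ΠM(1, 2, 5, 6, 8, 11, 12, 15) = (S OR P OR R OR NOT Q) AND (S OR P OR NOT R OR Q) AND (S OR NOT P OR R OR NOT Q) AND (S OR NOT P OR NOT R OR Q) AND (NOT S OR P OR R OR Q) AND (NOT S OR P OR NOT R OR NOT Q) AND (NOT S OR NOT P OR R OR Q) AND (NOT S OR NOT P OR NOT R OR NOT Q)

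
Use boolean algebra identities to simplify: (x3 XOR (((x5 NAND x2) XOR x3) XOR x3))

By XOR self-cancellation ((E XOR v) XOR v = E):
= ((x5 NAND x2) XOR x3)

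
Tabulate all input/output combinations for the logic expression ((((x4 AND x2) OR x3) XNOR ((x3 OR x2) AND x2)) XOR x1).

x3 | x2 | x1 | x4 | Output
--------------------------
0 | 0 | 0 | 0 | 1
0 | 0 | 0 | 1 | 1
0 | 0 | 1 | 0 | 0
0 | 0 | 1 | 1 | 0
0 | 1 | 0 | 0 | 0
0 | 1 | 0 | 1 | 1
0 | 1 | 1 | 0 | 1
0 | 1 | 1 | 1 | 0
1 | 0 | 0 | 0 | 0
1 | 0 | 0 | 1 | 0
1 | 0 | 1 | 0 | 1
1 | 0 | 1 | 1 | 1
1 | 1 | 0 | 0 | 1
1 | 1 | 0 | 1 | 1
1 | 1 | 1 | 0 | 0
1 | 1 | 1 | 1 | 0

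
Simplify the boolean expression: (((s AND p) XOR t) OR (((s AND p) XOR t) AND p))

By absorption (E OR (E AND v) = E):
= ((s AND p) XOR t)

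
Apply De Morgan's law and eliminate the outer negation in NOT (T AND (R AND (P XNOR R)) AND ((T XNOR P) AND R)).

NOT T OR NOT (R AND (P XNOR R)) OR NOT ((T XNOR P) AND R)
De Morgan's: NOT(AND of terms) = OR of negations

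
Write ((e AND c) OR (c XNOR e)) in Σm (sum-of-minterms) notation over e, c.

Σm(0, 3) = (NOT e AND NOT c) OR (e AND c)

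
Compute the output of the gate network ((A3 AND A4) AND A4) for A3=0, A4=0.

Substituting: ((0 AND 0) AND 0)
= 0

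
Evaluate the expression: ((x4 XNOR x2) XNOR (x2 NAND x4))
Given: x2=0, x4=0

Substituting: ((0 XNOR 0) XNOR (0 NAND 0))
= 1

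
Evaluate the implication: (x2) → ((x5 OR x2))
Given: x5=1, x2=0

Antecedent (x2) = 0; consequent ((x5 OR x2)) = 1.
0 → 1 = 1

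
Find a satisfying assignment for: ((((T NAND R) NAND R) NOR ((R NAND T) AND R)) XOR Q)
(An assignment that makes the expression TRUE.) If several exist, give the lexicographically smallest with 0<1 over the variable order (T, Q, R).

T=0, Q=1, R=0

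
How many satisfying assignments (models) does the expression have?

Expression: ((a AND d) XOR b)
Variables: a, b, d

Satisfying assignments: (0,1,0), (0,1,1), (1,0,1), (1,1,0)
Count: 4 out of 8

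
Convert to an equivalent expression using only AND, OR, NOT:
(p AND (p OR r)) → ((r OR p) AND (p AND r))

NOT (p AND (p OR r)) OR ((r OR p) AND (p AND r))
(Implication elimination: A → B = NOT A OR B)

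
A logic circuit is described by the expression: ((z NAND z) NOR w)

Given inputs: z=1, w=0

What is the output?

Substituting: ((1 NAND 1) NOR 0)
= 1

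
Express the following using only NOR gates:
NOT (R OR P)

(((R NOR P) NOR (R NOR P)) NOR ((R NOR P) NOR (R NOR P)))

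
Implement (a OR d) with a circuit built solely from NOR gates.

((a NOR d) NOR (a NOR d))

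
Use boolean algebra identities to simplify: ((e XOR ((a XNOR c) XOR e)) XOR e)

By XOR self-cancellation ((E XOR v) XOR v = E):
= ((a XNOR c) XOR e)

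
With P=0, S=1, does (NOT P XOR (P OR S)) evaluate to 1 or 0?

Substituting: (NOT 0 XOR (0 OR 1))
= 0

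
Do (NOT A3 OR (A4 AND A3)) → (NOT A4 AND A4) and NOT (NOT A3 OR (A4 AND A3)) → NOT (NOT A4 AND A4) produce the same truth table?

No, Inverse is not equivalent to original (counterexample: A5=0, A4=0, A3=0)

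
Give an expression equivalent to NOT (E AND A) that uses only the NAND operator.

(((E NAND A) NAND (E NAND A)) NAND ((E NAND A) NAND (E NAND A)))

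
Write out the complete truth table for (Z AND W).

W | Z | Output
--------------
0 | 0 | 0
0 | 1 | 0
1 | 0 | 0
1 | 1 | 1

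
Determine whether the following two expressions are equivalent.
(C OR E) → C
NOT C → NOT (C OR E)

Yes, Contrapositive is always equivalent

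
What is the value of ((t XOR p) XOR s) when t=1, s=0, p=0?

Substituting: ((1 XOR 0) XOR 0)
= 1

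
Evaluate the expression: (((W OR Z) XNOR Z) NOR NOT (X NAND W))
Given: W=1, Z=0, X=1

Substituting: (((1 OR 0) XNOR 0) NOR NOT (1 NAND 1))
= 0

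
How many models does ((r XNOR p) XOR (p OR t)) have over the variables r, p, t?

Satisfying assignments: (0,0,0), (0,1,0), (0,1,1), (1,0,1)
Count: 4 out of 8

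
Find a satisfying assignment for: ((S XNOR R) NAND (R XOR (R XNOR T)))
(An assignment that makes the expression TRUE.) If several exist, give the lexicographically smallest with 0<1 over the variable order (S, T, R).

S=0, T=0, R=1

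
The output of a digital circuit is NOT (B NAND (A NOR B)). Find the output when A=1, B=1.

Substituting: NOT (1 NAND (1 NOR 1))
= 0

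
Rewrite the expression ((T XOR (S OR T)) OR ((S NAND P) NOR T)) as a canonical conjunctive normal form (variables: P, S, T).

(P OR S OR T) AND (P OR S OR NOT T) AND (P OR NOT S OR NOT T) AND (NOT P OR S OR T) AND (NOT P OR S OR NOT T) AND (NOT P OR NOT S OR NOT T)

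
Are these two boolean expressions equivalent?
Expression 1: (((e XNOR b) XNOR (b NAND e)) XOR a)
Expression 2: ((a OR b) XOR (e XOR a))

No. Counterexample: with e=0, a=0, b=0, Expression 1 = 1 but Expression 2 = 0.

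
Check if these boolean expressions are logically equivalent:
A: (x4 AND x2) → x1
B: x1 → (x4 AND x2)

No, Converse is not equivalent to original (counterexample: x1=0, x2=1, x4=1)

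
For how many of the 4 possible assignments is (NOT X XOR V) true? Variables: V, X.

Satisfying assignments: (0,0), (1,1)
Count: 2 out of 4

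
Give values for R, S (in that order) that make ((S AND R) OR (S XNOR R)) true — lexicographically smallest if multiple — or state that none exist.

R=0, S=0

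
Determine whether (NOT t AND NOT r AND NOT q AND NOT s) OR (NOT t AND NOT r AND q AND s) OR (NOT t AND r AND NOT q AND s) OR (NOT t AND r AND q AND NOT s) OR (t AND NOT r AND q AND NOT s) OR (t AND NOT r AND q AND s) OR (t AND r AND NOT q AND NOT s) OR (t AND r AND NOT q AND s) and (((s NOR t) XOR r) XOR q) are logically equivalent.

Yes, they are equivalent — the two output columns agree on all 16 assignments:
t | r | q | s | Expression 1 | Expression 2
-------------------------------------------
0 | 0 | 0 | 0 | 1 | 1
0 | 0 | 0 | 1 | 0 | 0
0 | 0 | 1 | 0 | 0 | 0
0 | 0 | 1 | 1 | 1 | 1
0 | 1 | 0 | 0 | 0 | 0
0 | 1 | 0 | 1 | 1 | 1
0 | 1 | 1 | 0 | 1 | 1
0 | 1 | 1 | 1 | 0 | 0
1 | 0 | 0 | 0 | 0 | 0
1 | 0 | 0 | 1 | 0 | 0
1 | 0 | 1 | 0 | 1 | 1
1 | 0 | 1 | 1 | 1 | 1
1 | 1 | 0 | 0 | 1 | 1
1 | 1 | 0 | 1 | 1 | 1
1 | 1 | 1 | 0 | 0 | 0
1 | 1 | 1 | 1 | 0 | 0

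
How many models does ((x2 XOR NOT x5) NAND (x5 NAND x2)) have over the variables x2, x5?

Satisfying assignments: (0,1), (1,0), (1,1)
Count: 3 out of 4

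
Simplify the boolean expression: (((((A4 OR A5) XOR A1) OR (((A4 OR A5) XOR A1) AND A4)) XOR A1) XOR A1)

By XOR self-cancellation ((E XOR v) XOR v = E) then absorption (E OR (E AND v) = E):
= ((A4 OR A5) XOR A1)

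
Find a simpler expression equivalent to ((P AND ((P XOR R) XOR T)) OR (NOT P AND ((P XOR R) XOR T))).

By distribution ((E AND v) OR (E AND NOT v) = E):
= ((P XOR R) XOR T)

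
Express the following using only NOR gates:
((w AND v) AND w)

((((w NOR w) NOR (v NOR v)) NOR ((w NOR w) NOR (v NOR v))) NOR (w NOR w))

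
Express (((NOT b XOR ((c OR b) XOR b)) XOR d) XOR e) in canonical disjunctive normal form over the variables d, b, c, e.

(NOT d AND NOT b AND NOT c AND NOT e) OR (NOT d AND NOT b AND c AND e) OR (NOT d AND b AND NOT c AND e) OR (NOT d AND b AND c AND e) OR (d AND NOT b AND NOT c AND e) OR (d AND NOT b AND c AND NOT e) OR (d AND b AND NOT c AND NOT e) OR (d AND b AND c AND NOT e)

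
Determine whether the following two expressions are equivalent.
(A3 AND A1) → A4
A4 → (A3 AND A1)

No, Converse is not equivalent to original (counterexample: A3=0, A1=0, A4=1)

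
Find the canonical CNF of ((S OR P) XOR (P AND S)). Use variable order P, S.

(P OR S) AND (NOT P OR NOT S)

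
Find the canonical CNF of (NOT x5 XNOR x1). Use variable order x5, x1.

(x5 OR x1) AND (NOT x5 OR NOT x1)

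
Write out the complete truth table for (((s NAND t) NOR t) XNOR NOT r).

s | t | r | Output
------------------
0 | 0 | 0 | 0
0 | 0 | 1 | 1
0 | 1 | 0 | 0
0 | 1 | 1 | 1
1 | 0 | 0 | 0
1 | 0 | 1 | 1
1 | 1 | 0 | 0
1 | 1 | 1 | 1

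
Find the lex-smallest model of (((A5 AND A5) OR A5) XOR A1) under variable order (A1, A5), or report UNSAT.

A1=0, A5=1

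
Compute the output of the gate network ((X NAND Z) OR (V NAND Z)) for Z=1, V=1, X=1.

Substituting: ((1 NAND 1) OR (1 NAND 1))
= 0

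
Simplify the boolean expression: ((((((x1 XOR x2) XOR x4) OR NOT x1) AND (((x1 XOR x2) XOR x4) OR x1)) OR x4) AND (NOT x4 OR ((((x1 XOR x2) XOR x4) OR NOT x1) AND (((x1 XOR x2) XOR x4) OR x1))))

By distribution ((E OR v) AND (E OR NOT v) = E) then distribution ((E OR v) AND (E OR NOT v) = E):
= ((x1 XOR x2) XOR x4)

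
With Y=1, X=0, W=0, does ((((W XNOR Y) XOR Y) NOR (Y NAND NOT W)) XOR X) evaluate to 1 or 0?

Substituting: ((((0 XNOR 1) XOR 1) NOR (1 NAND NOT 0)) XOR 0)
= 0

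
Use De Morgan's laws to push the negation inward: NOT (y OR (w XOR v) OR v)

NOT y AND NOT (w XOR v) AND NOT v
De Morgan's: NOT(OR of terms) = AND of negations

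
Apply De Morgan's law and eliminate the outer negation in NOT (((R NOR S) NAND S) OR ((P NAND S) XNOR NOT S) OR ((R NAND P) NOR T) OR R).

NOT ((R NOR S) NAND S) AND NOT ((P NAND S) XNOR NOT S) AND NOT ((R NAND P) NOR T) AND NOT R
De Morgan's: NOT(OR of terms) = AND of negations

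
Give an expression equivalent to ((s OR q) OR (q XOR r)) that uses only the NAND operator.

((((s NAND s) NAND (q NAND q)) NAND ((s NAND s) NAND (q NAND q))) NAND (((q NAND (q NAND r)) NAND (r NAND (q NAND r))) NAND ((q NAND (q NAND r)) NAND (r NAND (q NAND r)))))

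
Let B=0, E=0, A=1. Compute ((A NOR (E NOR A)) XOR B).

Substituting: ((1 NOR (0 NOR 1)) XOR 0)
= 0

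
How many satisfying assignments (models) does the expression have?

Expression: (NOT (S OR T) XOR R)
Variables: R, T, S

Satisfying assignments: (0,0,0), (1,0,1), (1,1,0), (1,1,1)
Count: 4 out of 8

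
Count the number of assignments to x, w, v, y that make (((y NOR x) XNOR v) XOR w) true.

Satisfying assignments: (0,0,0,1), (0,0,1,0), (0,1,0,0), (0,1,1,1), (1,0,0,0), (1,0,0,1), (1,1,1,0), (1,1,1,1)
Count: 8 out of 16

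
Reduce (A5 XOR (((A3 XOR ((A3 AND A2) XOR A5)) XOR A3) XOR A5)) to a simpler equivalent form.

By XOR self-cancellation ((E XOR v) XOR v = E) then XOR self-cancellation ((E XOR v) XOR v = E):
= ((A3 AND A2) XOR A5)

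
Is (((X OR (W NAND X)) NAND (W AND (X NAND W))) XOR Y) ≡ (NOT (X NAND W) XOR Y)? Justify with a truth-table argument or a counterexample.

No. Counterexample: with W=0, Y=0, X=0, Expression 1 = 1 but Expression 2 = 0.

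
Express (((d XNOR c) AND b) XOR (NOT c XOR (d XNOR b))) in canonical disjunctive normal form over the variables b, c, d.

(NOT b AND NOT c AND d) OR (NOT b AND c AND NOT d)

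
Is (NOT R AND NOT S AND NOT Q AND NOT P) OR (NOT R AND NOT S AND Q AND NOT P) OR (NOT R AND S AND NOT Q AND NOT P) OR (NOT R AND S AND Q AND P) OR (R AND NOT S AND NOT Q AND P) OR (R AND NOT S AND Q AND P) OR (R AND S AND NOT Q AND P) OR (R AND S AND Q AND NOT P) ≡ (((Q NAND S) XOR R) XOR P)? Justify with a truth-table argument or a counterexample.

Yes, they are equivalent — the two output columns agree on all 16 assignments:
R | S | Q | P | Expression 1 | Expression 2
-------------------------------------------
0 | 0 | 0 | 0 | 1 | 1
0 | 0 | 0 | 1 | 0 | 0
0 | 0 | 1 | 0 | 1 | 1
0 | 0 | 1 | 1 | 0 | 0
0 | 1 | 0 | 0 | 1 | 1
0 | 1 | 0 | 1 | 0 | 0
0 | 1 | 1 | 0 | 0 | 0
0 | 1 | 1 | 1 | 1 | 1
1 | 0 | 0 | 0 | 0 | 0
1 | 0 | 0 | 1 | 1 | 1
1 | 0 | 1 | 0 | 0 | 0
1 | 0 | 1 | 1 | 1 | 1
1 | 1 | 0 | 0 | 0 | 0
1 | 1 | 0 | 1 | 1 | 1
1 | 1 | 1 | 0 | 1 | 1
1 | 1 | 1 | 1 | 0 | 0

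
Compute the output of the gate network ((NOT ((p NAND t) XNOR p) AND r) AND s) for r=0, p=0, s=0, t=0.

Substituting: ((NOT ((0 NAND 0) XNOR 0) AND 0) AND 0)
= 0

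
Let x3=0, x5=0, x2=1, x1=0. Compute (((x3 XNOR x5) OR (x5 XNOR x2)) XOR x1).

Substituting: (((0 XNOR 0) OR (0 XNOR 1)) XOR 0)
= 1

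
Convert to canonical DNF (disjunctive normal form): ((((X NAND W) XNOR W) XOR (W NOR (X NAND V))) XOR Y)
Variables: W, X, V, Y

(NOT W AND NOT X AND NOT V AND Y) OR (NOT W AND NOT X AND V AND Y) OR (NOT W AND X AND NOT V AND Y) OR (NOT W AND X AND V AND NOT Y) OR (W AND NOT X AND NOT V AND NOT Y) OR (W AND NOT X AND V AND NOT Y) OR (W AND X AND NOT V AND Y) OR (W AND X AND V AND Y)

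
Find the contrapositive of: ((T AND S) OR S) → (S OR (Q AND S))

Contrapositive: NOT (S OR (Q AND S)) → NOT ((T AND S) OR S)
Note: A statement and its contrapositive are logically equivalent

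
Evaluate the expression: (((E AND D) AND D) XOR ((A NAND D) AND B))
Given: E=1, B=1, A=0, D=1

Substituting: (((1 AND 1) AND 1) XOR ((0 NAND 1) AND 1))
= 0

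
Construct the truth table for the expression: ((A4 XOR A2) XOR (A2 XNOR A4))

A2 | A4 | Output
----------------
0 | 0 | 1
0 | 1 | 1
1 | 0 | 1
1 | 1 | 1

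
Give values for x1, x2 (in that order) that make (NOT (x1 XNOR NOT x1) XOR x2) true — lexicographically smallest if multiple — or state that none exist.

x1=0, x2=0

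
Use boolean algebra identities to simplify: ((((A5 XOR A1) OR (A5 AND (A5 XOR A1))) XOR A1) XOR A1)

By XOR self-cancellation ((E XOR v) XOR v = E) then absorption (E OR (E AND v) = E):
= (A5 XOR A1)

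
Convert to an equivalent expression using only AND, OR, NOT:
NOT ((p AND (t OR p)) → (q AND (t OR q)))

(p AND (t OR p)) AND NOT (q AND (t OR q))
(Negated implication: NOT(A → B) = A AND NOT B)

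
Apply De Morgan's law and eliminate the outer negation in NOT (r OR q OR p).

NOT r AND NOT q AND NOT p
De Morgan's: NOT(OR of terms) = AND of negations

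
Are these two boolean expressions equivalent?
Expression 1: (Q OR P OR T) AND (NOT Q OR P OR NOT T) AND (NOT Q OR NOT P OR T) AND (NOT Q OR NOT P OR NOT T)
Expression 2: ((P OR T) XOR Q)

Yes, they are equivalent — the two output columns agree on all 8 assignments:
Q | P | T | Expression 1 | Expression 2
---------------------------------------
0 | 0 | 0 | 0 | 0
0 | 0 | 1 | 1 | 1
0 | 1 | 0 | 1 | 1
0 | 1 | 1 | 1 | 1
1 | 0 | 0 | 1 | 1
1 | 0 | 1 | 0 | 0
1 | 1 | 0 | 0 | 0
1 | 1 | 1 | 0 | 0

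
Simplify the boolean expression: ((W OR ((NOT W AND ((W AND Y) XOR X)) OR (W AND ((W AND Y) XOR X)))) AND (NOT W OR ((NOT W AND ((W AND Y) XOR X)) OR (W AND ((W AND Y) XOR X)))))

By distribution ((E OR v) AND (E OR NOT v) = E) then distribution ((E AND v) OR (E AND NOT v) = E):
= ((W AND Y) XOR X)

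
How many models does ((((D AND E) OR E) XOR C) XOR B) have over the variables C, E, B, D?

Satisfying assignments: (0,0,1,0), (0,0,1,1), (0,1,0,0), (0,1,0,1), (1,0,0,0), (1,0,0,1), (1,1,1,0), (1,1,1,1)
Count: 8 out of 16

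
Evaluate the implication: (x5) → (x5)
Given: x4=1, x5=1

Antecedent (x5) = 1; consequent (x5) = 1.
1 → 1 = 1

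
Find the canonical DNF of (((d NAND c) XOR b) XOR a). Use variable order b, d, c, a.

(NOT b AND NOT d AND NOT c AND NOT a) OR (NOT b AND NOT d AND c AND NOT a) OR (NOT b AND d AND NOT c AND NOT a) OR (NOT b AND d AND c AND a) OR (b AND NOT d AND NOT c AND a) OR (b AND NOT d AND c AND a) OR (b AND d AND NOT c AND a) OR (b AND d AND c AND NOT a)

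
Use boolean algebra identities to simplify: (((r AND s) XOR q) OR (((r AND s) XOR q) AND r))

By absorption (E OR (E AND v) = E):
= ((r AND s) XOR q)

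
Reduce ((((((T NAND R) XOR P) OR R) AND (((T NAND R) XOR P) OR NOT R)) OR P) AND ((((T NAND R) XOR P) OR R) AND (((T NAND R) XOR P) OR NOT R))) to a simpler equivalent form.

By absorption (E AND (E OR v) = E) then distribution ((E OR v) AND (E OR NOT v) = E):
= ((T NAND R) XOR P)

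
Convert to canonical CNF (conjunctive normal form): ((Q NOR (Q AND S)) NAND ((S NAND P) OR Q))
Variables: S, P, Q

(S OR P OR Q) AND (S OR NOT P OR Q) AND (NOT S OR P OR Q)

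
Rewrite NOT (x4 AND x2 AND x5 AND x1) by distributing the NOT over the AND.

NOT x4 OR NOT x2 OR NOT x5 OR NOT x1
De Morgan's: NOT(AND of terms) = OR of negations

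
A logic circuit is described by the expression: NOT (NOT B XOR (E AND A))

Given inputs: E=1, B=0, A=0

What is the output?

Substituting: NOT (NOT 0 XOR (1 AND 0))
= 0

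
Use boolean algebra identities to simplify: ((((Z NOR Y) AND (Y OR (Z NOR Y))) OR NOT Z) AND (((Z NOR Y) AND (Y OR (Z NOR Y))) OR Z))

By distribution ((E OR v) AND (E OR NOT v) = E) then absorption (E AND (E OR v) = E):
= (Z NOR Y)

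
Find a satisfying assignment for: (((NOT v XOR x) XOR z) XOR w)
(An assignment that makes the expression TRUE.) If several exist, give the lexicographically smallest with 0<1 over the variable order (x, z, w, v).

x=0, z=0, w=0, v=0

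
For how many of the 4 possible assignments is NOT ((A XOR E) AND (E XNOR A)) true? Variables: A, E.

Satisfying assignments: (0,0), (0,1), (1,0), (1,1)
Count: 4 out of 4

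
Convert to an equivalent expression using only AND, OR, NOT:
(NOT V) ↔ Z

((NOT V) AND Z) OR (V AND NOT Z)
(Biconditional = both true or both false)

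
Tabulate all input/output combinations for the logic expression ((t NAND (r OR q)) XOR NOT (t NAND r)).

r | q | t | Output
------------------
0 | 0 | 0 | 1
0 | 0 | 1 | 1
0 | 1 | 0 | 1
0 | 1 | 1 | 0
1 | 0 | 0 | 1
1 | 0 | 1 | 1
1 | 1 | 0 | 1
1 | 1 | 1 | 1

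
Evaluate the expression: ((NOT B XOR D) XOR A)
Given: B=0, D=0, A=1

Substituting: ((NOT 0 XOR 0) XOR 1)
= 0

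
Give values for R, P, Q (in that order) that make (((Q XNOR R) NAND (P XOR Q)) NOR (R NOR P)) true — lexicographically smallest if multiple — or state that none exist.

R=0, P=1, Q=0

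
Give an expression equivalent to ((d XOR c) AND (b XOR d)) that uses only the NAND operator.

((((d NAND (d NAND c)) NAND (c NAND (d NAND c))) NAND ((b NAND (b NAND d)) NAND (d NAND (b NAND d)))) NAND (((d NAND (d NAND c)) NAND (c NAND (d NAND c))) NAND ((b NAND (b NAND d)) NAND (d NAND (b NAND d)))))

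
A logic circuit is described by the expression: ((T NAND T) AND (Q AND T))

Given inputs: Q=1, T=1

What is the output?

Substituting: ((1 NAND 1) AND (1 AND 1))
= 0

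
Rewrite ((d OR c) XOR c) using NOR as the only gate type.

((((((d NOR c) NOR (d NOR c)) NOR c) NOR (((d NOR c) NOR (d NOR c)) NOR c)) NOR ((((d NOR c) NOR (d NOR c)) NOR c) NOR (((d NOR c) NOR (d NOR c)) NOR c))) NOR ((((((d NOR c) NOR (d NOR c)) NOR ((d NOR c) NOR (d NOR c))) NOR (c NOR c)) NOR ((((d NOR c) NOR (d NOR c)) NOR ((d NOR c) NOR (d NOR c))) NOR (c NOR c))) NOR (((((d NOR c) NOR (d NOR c)) NOR ((d NOR c) NOR (d NOR c))) NOR (c NOR c)) NOR ((((d NOR c) NOR (d NOR c)) NOR ((d NOR c) NOR (d NOR c))) NOR (c NOR c)))))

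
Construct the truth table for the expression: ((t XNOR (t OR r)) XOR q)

r | q | t | Output
------------------
0 | 0 | 0 | 1
0 | 0 | 1 | 1
0 | 1 | 0 | 0
0 | 1 | 1 | 0
1 | 0 | 0 | 0
1 | 0 | 1 | 1
1 | 1 | 0 | 1
1 | 1 | 1 | 0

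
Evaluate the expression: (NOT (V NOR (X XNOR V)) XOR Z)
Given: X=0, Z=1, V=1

Substituting: (NOT (1 NOR (0 XNOR 1)) XOR 1)
= 0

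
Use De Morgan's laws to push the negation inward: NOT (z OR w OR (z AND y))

NOT z AND NOT w AND NOT (z AND y)
De Morgan's: NOT(OR of terms) = AND of negations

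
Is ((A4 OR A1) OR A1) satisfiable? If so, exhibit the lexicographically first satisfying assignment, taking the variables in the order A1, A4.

A1=0, A4=1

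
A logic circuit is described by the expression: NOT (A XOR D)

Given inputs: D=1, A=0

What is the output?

Substituting: NOT (0 XOR 1)
= 0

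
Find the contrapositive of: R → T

Contrapositive: NOT T → NOT R
Note: A statement and its contrapositive are logically equivalent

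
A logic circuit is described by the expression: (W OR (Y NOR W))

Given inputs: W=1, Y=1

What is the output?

Substituting: (1 OR (1 NOR 1))
= 1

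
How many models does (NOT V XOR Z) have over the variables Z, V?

Satisfying assignments: (0,0), (1,1)
Count: 2 out of 4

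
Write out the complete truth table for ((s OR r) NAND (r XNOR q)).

s | r | q | Output
------------------
0 | 0 | 0 | 1
0 | 0 | 1 | 1
0 | 1 | 0 | 1
0 | 1 | 1 | 0
1 | 0 | 0 | 0
1 | 0 | 1 | 1
1 | 1 | 0 | 1
1 | 1 | 1 | 0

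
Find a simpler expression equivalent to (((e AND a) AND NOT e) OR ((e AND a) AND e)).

By distribution ((E AND v) OR (E AND NOT v) = E):
= (e AND a)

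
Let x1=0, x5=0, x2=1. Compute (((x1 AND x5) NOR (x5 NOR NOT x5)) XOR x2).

Substituting: (((0 AND 0) NOR (0 NOR NOT 0)) XOR 1)
= 0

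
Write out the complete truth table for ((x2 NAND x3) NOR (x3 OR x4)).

x3 | x2 | x4 | Output
---------------------
0 | 0 | 0 | 0
0 | 0 | 1 | 0
0 | 1 | 0 | 0
0 | 1 | 1 | 0
1 | 0 | 0 | 0
1 | 0 | 1 | 0
1 | 1 | 0 | 0
1 | 1 | 1 | 0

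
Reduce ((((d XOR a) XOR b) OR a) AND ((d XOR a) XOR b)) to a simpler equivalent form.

By absorption (E AND (E OR v) = E):
= ((d XOR a) XOR b)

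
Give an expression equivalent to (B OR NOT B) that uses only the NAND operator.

((B NAND B) NAND ((B NAND B) NAND (B NAND B)))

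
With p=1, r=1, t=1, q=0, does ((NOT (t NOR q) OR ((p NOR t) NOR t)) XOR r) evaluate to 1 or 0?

Substituting: ((NOT (1 NOR 0) OR ((1 NOR 1) NOR 1)) XOR 1)
= 0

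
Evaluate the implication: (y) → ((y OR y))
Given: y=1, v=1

Antecedent (y) = 1; consequent ((y OR y)) = 1.
1 → 1 = 1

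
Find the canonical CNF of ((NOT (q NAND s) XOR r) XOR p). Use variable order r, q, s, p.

(r OR q OR s OR p) AND (r OR q OR NOT s OR p) AND (r OR NOT q OR s OR p) AND (r OR NOT q OR NOT s OR NOT p) AND (NOT r OR q OR s OR NOT p) AND (NOT r OR q OR NOT s OR NOT p) AND (NOT r OR NOT q OR s OR NOT p) AND (NOT r OR NOT q OR NOT s OR p)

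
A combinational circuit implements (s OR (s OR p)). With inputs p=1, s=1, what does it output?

Substituting: (1 OR (1 OR 1))
= 1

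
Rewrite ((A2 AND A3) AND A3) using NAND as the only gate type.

((((A2 NAND A3) NAND (A2 NAND A3)) NAND A3) NAND (((A2 NAND A3) NAND (A2 NAND A3)) NAND A3))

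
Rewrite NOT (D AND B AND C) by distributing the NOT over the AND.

NOT D OR NOT B OR NOT C
De Morgan's: NOT(AND of terms) = OR of negations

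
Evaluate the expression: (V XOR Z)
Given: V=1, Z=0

Substituting: (1 XOR 0)
= 1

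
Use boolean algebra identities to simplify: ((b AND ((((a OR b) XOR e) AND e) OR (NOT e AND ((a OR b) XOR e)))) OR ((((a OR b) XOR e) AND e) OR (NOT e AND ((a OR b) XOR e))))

By absorption (E OR (E AND v) = E) then distribution ((E AND v) OR (E AND NOT v) = E):
= ((a OR b) XOR e)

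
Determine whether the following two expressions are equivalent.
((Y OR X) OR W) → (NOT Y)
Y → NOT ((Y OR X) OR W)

Yes, Contrapositive is always equivalent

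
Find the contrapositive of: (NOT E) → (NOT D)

Contrapositive: D → E
Note: A statement and its contrapositive are logically equivalent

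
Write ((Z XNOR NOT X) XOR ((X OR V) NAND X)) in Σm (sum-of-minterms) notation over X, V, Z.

Σm(0, 2, 4, 6) = (NOT X AND NOT V AND NOT Z) OR (NOT X AND V AND NOT Z) OR (X AND NOT V AND NOT Z) OR (X AND V AND NOT Z)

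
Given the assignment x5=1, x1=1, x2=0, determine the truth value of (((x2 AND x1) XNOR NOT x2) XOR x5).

Substituting: (((0 AND 1) XNOR NOT 0) XOR 1)
= 1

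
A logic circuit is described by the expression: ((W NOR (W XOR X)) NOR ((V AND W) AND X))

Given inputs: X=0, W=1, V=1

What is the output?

Substituting: ((1 NOR (1 XOR 0)) NOR ((1 AND 1) AND 0))
= 1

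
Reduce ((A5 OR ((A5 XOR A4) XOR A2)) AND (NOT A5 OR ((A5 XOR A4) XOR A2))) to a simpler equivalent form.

By distribution ((E OR v) AND (E OR NOT v) = E):
= ((A5 XOR A4) XOR A2)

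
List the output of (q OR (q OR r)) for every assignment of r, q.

r | q | Output
--------------
0 | 0 | 0
0 | 1 | 1
1 | 0 | 1
1 | 1 | 1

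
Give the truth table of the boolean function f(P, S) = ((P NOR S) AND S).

P | S | Output
--------------
0 | 0 | 0
0 | 1 | 0
1 | 0 | 0
1 | 1 | 0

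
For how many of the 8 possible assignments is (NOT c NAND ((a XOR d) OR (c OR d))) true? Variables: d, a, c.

Satisfying assignments: (0,0,0), (0,0,1), (0,1,1), (1,0,1), (1,1,1)
Count: 5 out of 8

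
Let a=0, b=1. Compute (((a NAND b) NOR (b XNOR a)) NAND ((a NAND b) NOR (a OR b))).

Substituting: (((0 NAND 1) NOR (1 XNOR 0)) NAND ((0 NAND 1) NOR (0 OR 1)))
= 1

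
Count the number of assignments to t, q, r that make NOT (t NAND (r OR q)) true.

Satisfying assignments: (1,0,1), (1,1,0), (1,1,1)
Count: 3 out of 8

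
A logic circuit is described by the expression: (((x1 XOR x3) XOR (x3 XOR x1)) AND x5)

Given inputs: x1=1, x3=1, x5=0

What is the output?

Substituting: (((1 XOR 1) XOR (1 XOR 1)) AND 0)
= 0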